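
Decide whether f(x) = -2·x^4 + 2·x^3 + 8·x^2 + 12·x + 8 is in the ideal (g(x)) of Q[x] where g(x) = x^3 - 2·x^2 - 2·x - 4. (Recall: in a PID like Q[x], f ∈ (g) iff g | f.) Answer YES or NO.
YES

In Q[x] the ideal (g) consists of all multiples of g, so f ∈ (g) iff g | f, i.e. iff the remainder of f on division by g is 0. Divide f by g (g is monic, so eliminate the leading term of the running remainder at each step):
  leading term -2·x^4: subtract (-2·x)·g(x) = -2·x^4 + 4·x^3 + 4·x^2 + 8·x, leaving -2·x^3 + 4·x^2 + 4·x + 8
  leading term -2·x^3: subtract (-2)·g(x) = -2·x^3 + 4·x^2 + 4·x + 8, leaving 0
The remainder is 0, so f(x) = g(x) · h(x) with h(x) = -2·x - 2. Hence g | f, i.e. f ∈ (g).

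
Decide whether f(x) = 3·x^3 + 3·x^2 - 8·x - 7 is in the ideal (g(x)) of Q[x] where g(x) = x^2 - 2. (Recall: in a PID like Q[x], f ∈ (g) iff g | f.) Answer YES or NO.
NO

In Q[x] the ideal (g) consists of all multiples of g, so f ∈ (g) iff g | f, i.e. iff the remainder of f on division by g is 0. Divide f by g (g is monic, so eliminate the leading term of the running remainder at each step):
  leading term 3·x^3: subtract (3·x)·g(x) = 3·x^3 - 6·x, leaving 3·x^2 - 2·x - 7
  leading term 3·x^2: subtract (3)·g(x) = 3·x^2 - 6, leaving -2·x - 1
The remainder r(x) = -2·x - 1 ≠ 0 (and deg r < deg g), so g ∤ f, i.e. f ∉ (g).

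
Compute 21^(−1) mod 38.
Apply the extended Euclidean algorithm to (38, 21), tracking rows (r, s, t) with s·38 + t·21 = r. Each division r_prev = q·r_cur + r_new produces the new row as (previous row) − q·(current row):
  row A: (38, 1, 0)   [1·38 + 0·21 = 38]
  row B: (21, 0, 1)   [0·38 + 1·21 = 21]
  38 = 1·21 + 17   → row C = row A − 1·row B = (17, 1, −1)   [check: 1·38 − 1·21 = 17]
  21 = 1·17 + 4   → row D = row B − 1·row C = (4, −1, 2)   [check: −1·38 + 2·21 = 4]
  17 = 4·4 + 1   → row E = row C − 4·row D = (1, 5, −9)   [check: 5·38 − 9·21 = 1]
  4 = 4·1 + 0   → remainder 0, stop. gcd = 1 (last nonzero row E).
The gcd is 1, so 21 is invertible mod 38. The last nonzero row gives 5·38 − 9·21 = 1, so t = −9. So 21^(−1) ≡ −9 ≡ 29 (mod 38). Verify: 21 · 29 = 609 ≡ 1 (mod 38). ✓

Final answer: 21^(−1) ≡ 29 (mod 38)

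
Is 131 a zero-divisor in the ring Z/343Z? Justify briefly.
NO

gcd(131, 343) = 1, so 131 is a unit in Z/343Z (it has a multiplicative inverse). A unit cannot be a zero-divisor: if 131·b ≡ 0 then multiplying both sides by 131^(−1) gives b ≡ 0. So 131 is not a zero-divisor.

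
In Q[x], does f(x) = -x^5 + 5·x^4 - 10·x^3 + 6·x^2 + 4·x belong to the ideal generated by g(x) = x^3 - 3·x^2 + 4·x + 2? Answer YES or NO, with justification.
YES

In Q[x] the ideal (g) consists of all multiples of g, so f ∈ (g) iff g | f, i.e. iff the remainder of f on division by g is 0. Divide f by g (g is monic, so eliminate the leading term of the running remainder at each step):
  leading term -x^5: subtract (-x^2)·g(x) = -x^5 + 3·x^4 - 4·x^3 - 2·x^2, leaving 2·x^4 - 6·x^3 + 8·x^2 + 4·x
  leading term 2·x^4: subtract (2·x)·g(x) = 2·x^4 - 6·x^3 + 8·x^2 + 4·x, leaving 0
The remainder is 0, so f(x) = g(x) · h(x) with h(x) = -x^2 + 2·x. Hence g | f, i.e. f ∈ (g).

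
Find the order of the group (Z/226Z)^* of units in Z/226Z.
(Z/226Z)^* consists of the classes a with gcd(a, 226) = 1, so its order is φ(226). φ is multiplicative, with φ(p^e) = p^e − p^(e−1). Factorise 226 = 2 · 113. Then
  φ(226) = (2 − 1) · (113 − 1) = 1 · 112 = 112.
Thus |(Z/226Z)^*| = 112.

Final answer: |(Z/226Z)^*| = 112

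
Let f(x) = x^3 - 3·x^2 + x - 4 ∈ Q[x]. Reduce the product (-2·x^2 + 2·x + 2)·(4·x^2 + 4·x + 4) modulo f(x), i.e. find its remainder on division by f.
a · b ≡ -56·x^2 + 8·x - 88 (mod f(x))

First multiply in Q[x] without reducing: a · b = -8·x^4 + 8·x^2 + 16·x + 8. Now divide by f(x) = x^3 - 3·x^2 + x - 4, eliminating the leading term at each step:
  leading term -8·x^4: subtract (-8·x)·f(x) = -8·x^4 + 24·x^3 - 8·x^2 + 32·x, leaving -24·x^3 + 16·x^2 - 16·x + 8
  leading term -24·x^3: subtract (-24)·f(x) = -24·x^3 + 72·x^2 - 24·x + 96, leaving -56·x^2 + 8·x - 88
The degree is now < 3, so this is the remainder. Hence a · b ≡ -56·x^2 + 8·x - 88 in Q[x]/(f).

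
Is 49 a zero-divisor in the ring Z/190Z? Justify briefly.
gcd(49, 190) = 1, so 49 is a unit in Z/190Z (it has a multiplicative inverse). A unit cannot be a zero-divisor: if 49·b ≡ 0 then multiplying both sides by 49^(−1) gives b ≡ 0. So 49 is not a zero-divisor.

Final answer: NO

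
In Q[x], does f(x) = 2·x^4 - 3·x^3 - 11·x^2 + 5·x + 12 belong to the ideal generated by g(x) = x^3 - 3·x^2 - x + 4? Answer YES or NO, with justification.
In Q[x] the ideal (g) consists of all multiples of g, so f ∈ (g) iff g | f, i.e. iff the remainder of f on division by g is 0. Divide f by g (g is monic, so eliminate the leading term of the running remainder at each step):
  leading term 2·x^4: subtract (2·x)·g(x) = 2·x^4 - 6·x^3 - 2·x^2 + 8·x, leaving 3·x^3 - 9·x^2 - 3·x + 12
  leading term 3·x^3: subtract (3)·g(x) = 3·x^3 - 9·x^2 - 3·x + 12, leaving 0
The remainder is 0, so f(x) = g(x) · h(x) with h(x) = 2·x + 3. Hence g | f, i.e. f ∈ (g).

Final answer: YES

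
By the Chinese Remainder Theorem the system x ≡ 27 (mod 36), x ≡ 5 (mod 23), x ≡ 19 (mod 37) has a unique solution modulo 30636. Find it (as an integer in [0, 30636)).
x ≡ 22959 (mod 30636); the representative in [0, 30636) is 22959

The moduli 36, 23, 37 are pairwise coprime, so by the CRT there is a unique solution mod 36·23·37 = 30636.
Solve by successive substitution. Start with x ≡ 27 (mod 36).
  Combine with x ≡ 5 (mod 23): write x = 27 + 36·t and require 27 + 36·t ≡ 5 (mod 23), i.e. 36·t ≡ 5 − 27 ≡ 1 (mod 23). Since 36^(−1) ≡ 16 (mod 23) (36 ≡ 13 (mod 23)), t ≡ 16·1 ≡ 16 (mod 23). So x ≡ 27 + 36·16 = 603 (mod 828).
  Combine with x ≡ 19 (mod 37): write x = 603 + 828·t and require 603 + 828·t ≡ 19 (mod 37), i.e. 828·t ≡ 19 − 603 ≡ 8 (mod 37). Since 828^(−1) ≡ 8 (mod 37) (828 ≡ 14 (mod 37)), t ≡ 8·8 ≡ 27 (mod 37). So x ≡ 603 + 828·27 = 22959 (mod 30636).
Unique solution in [0, 30636): x = 22959.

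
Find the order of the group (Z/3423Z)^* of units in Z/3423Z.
(Z/3423Z)^* consists of the classes a with gcd(a, 3423) = 1, so its order is φ(3423). φ is multiplicative, with φ(p^e) = p^e − p^(e−1). Factorise 3423 = 3 · 7 · 163. Then
  φ(3423) = (3 − 1) · (7 − 1) · (163 − 1) = 2 · 6 · 162 = 1944.
Thus |(Z/3423Z)^*| = 1944.

Final answer: |(Z/3423Z)^*| = 1944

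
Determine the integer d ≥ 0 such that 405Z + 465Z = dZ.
(405, 465) = (15); d = 15

In the PID Z, (a, b) is generated by gcd(a, b). Compute gcd(465, 405) with the extended Euclidean algorithm, tracking rows (r, s, t) with s·465 + t·405 = r:
  row A: (465, 1, 0)   [1·465 + 0·405 = 465]
  row B: (405, 0, 1)   [0·465 + 1·405 = 405]
  465 = 1·405 + 60   → row C = row A − 1·row B = (60, 1, −1)   [check: 1·465 − 1·405 = 60]
  405 = 6·60 + 45   → row D = row B − 6·row C = (45, −6, 7)   [check: −6·465 + 7·405 = 45]
  60 = 1·45 + 15   → row E = row C − 1·row D = (15, 7, −8)   [check: 7·465 − 8·405 = 15]
  45 = 3·15 + 0   → remainder 0, stop. gcd = 15 (last nonzero row E).
So gcd(405, 465) = 15, with Bézout identity 7·465 − 8·405 = 15. Containment (⊇): the Bézout identity exhibits 15 as an element of (405, 465), giving (15) ⊆ (405, 465). Containment (⊆): since 15 | 405 and 15 | 465 (405 = 15·27, 465 = 15·31), every Z-linear combination of 405 and 465 is divisible by 15, so (405, 465) ⊆ (15). Therefore (405, 465) = (15), d = 15.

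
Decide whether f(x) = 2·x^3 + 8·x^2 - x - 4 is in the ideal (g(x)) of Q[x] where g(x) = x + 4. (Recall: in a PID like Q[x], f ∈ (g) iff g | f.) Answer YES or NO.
YES

In Q[x] the ideal (g) consists of all multiples of g, so f ∈ (g) iff g | f, i.e. iff the remainder of f on division by g is 0. Divide f by g (g is monic, so eliminate the leading term of the running remainder at each step):
  leading term 2·x^3: subtract (2·x^2)·g(x) = 2·x^3 + 8·x^2, leaving -x - 4
  leading term -x: subtract (-1)·g(x) = -x - 4, leaving 0
The remainder is 0, so f(x) = g(x) · h(x) with h(x) = 2·x^2 - 1. Hence g | f, i.e. f ∈ (g).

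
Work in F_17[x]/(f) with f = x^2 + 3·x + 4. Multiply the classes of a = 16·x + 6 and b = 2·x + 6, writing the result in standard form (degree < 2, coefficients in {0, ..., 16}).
a · b ≡ 12·x + 10 (mod f(x))

Multiply as integer polynomials: a · b = 32·x^2 + 108·x + 36. Reducing coefficients mod 17: a · b ≡ 15·x^2 + 6·x + 2. Now divide by f(x) = x^2 + 3·x + 4 in F_17[x], eliminating the leading term at each step:
  leading term 15·x^2: subtract (15)·f(x) = 15·x^2 + 11·x + 9, leaving 12·x + 10 (coefficients mod 17)
The degree is now < 2, so this is the remainder. Hence a · b ≡ 12·x + 10 in F_17[x]/(f).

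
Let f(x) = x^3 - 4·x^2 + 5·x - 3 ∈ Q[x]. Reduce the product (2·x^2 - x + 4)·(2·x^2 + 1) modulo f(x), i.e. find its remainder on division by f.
a · b ≡ 46·x^2 - 59·x + 46 (mod f(x))

First multiply in Q[x] without reducing: a · b = 4·x^4 - 2·x^3 + 10·x^2 - x + 4. Now divide by f(x) = x^3 - 4·x^2 + 5·x - 3, eliminating the leading term at each step:
  leading term 4·x^4: subtract (4·x)·f(x) = 4·x^4 - 16·x^3 + 20·x^2 - 12·x, leaving 14·x^3 - 10·x^2 + 11·x + 4
  leading term 14·x^3: subtract (14)·f(x) = 14·x^3 - 56·x^2 + 70·x - 42, leaving 46·x^2 - 59·x + 46
The degree is now < 3, so this is the remainder. Hence a · b ≡ 46·x^2 - 59·x + 46 in Q[x]/(f).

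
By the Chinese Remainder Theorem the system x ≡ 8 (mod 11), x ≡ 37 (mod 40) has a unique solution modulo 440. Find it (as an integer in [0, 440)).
The moduli 11, 40 are pairwise coprime, so by the CRT there is a unique solution mod 11·40 = 440.
Solve by successive substitution. Start with x ≡ 8 (mod 11).
  Combine with x ≡ 37 (mod 40): write x = 8 + 11·t and require 8 + 11·t ≡ 37 (mod 40), i.e. 11·t ≡ 37 − 8 ≡ 29 (mod 40). Since 11^(−1) ≡ 11 (mod 40), t ≡ 11·29 ≡ 39 (mod 40). So x ≡ 8 + 11·39 = 437 (mod 440).
Unique solution in [0, 440): x = 437.

Final answer: x ≡ 437 (mod 440); the representative in [0, 440) is 437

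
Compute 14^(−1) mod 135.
14^(−1) ≡ 29 (mod 135)

Apply the extended Euclidean algorithm to (135, 14), tracking rows (r, s, t) with s·135 + t·14 = r. Each division r_prev = q·r_cur + r_new produces the new row as (previous row) − q·(current row):
  row A: (135, 1, 0)   [1·135 + 0·14 = 135]
  row B: (14, 0, 1)   [0·135 + 1·14 = 14]
  135 = 9·14 + 9   → row C = row A − 9·row B = (9, 1, −9)   [check: 1·135 − 9·14 = 9]
  14 = 1·9 + 5   → row D = row B − 1·row C = (5, −1, 10)   [check: −1·135 + 10·14 = 5]
  9 = 1·5 + 4   → row E = row C − 1·row D = (4, 2, −19)   [check: 2·135 − 19·14 = 4]
  5 = 1·4 + 1   → row F = row D − 1·row E = (1, −3, 29)   [check: −3·135 + 29·14 = 1]
  4 = 4·1 + 0   → remainder 0, stop. gcd = 1 (last nonzero row F).
The gcd is 1, so 14 is invertible mod 135. The last nonzero row gives −3·135 + 29·14 = 1, so t = 29. So 14^(−1) ≡ 29 (mod 135). Verify: 14 · 29 = 406 ≡ 1 (mod 135). ✓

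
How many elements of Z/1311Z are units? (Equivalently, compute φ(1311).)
Z/1311Z has φ(1311) = 792 units

An element a ∈ Z/1311Z is a unit iff gcd(a, 1311) = 1, so the number of units is φ(1311). φ is multiplicative, with φ(p^e) = p^e − p^(e−1). Factorise 1311 = 3 · 19 · 23. Then
  φ(1311) = (3 − 1) · (19 − 1) · (23 − 1) = 2 · 18 · 22 = 792.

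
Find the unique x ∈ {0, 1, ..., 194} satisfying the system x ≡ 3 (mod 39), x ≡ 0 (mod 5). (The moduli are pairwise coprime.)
The moduli 39, 5 are pairwise coprime, so by the CRT there is a unique solution mod 39·5 = 195.
Solve by successive substitution. Start with x ≡ 3 (mod 39).
  Combine with x ≡ 0 (mod 5): write x = 3 + 39·t and require 3 + 39·t ≡ 0 (mod 5), i.e. 39·t ≡ 0 − 3 ≡ 2 (mod 5). Since 39^(−1) ≡ 4 (mod 5) (39 ≡ 4 (mod 5)), t ≡ 4·2 ≡ 3 (mod 5). So x ≡ 3 + 39·3 = 120 (mod 195).
Unique solution in [0, 195): x = 120.

Final answer: x ≡ 120 (mod 195); the representative in [0, 195) is 120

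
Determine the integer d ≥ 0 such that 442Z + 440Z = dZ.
(442, 440) = (2); d = 2

In the PID Z, (a, b) is generated by gcd(a, b). Compute gcd(442, 440) with the extended Euclidean algorithm, tracking rows (r, s, t) with s·442 + t·440 = r:
  row A: (442, 1, 0)   [1·442 + 0·440 = 442]
  row B: (440, 0, 1)   [0·442 + 1·440 = 440]
  442 = 1·440 + 2   → row C = row A − 1·row B = (2, 1, −1)   [check: 1·442 − 1·440 = 2]
  440 = 220·2 + 0   → remainder 0, stop. gcd = 2 (last nonzero row C).
So gcd(442, 440) = 2, with Bézout identity 1·442 − 1·440 = 2. Containment (⊇): the Bézout identity exhibits 2 as an element of (442, 440), giving (2) ⊆ (442, 440). Containment (⊆): since 2 | 442 and 2 | 440 (442 = 2·221, 440 = 2·220), every Z-linear combination of 442 and 440 is divisible by 2, so (442, 440) ⊆ (2). Therefore (442, 440) = (2), d = 2.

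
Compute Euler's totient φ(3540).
φ is multiplicative, with φ(p^e) = p^e − p^(e−1). Factorise 3540 = 2^2 · 3 · 5 · 59. Then
  φ(3540) = (2^2 − 2^1) · (3 − 1) · (5 − 1) · (59 − 1) = 2 · 2 · 4 · 58 = 928.

Final answer: φ(3540) = 928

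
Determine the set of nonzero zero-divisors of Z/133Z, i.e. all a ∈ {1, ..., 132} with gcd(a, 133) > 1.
An element a ∈ Z/133Z (with a ≠ 0) is a zero-divisor iff gcd(a, 133) > 1 (because a is a unit precisely when gcd(a, n) = 1, and in Z/nZ every nonzero, non-unit element is a zero-divisor). Scan a = 1, ..., 132 and keep those with gcd(a, 133) > 1:
  gcd(7, 133) = 7, gcd(14, 133) = 7, gcd(19, 133) = 19, gcd(21, 133) = 7, gcd(28, 133) = 7, gcd(35, 133) = 7, gcd(38, 133) = 19, gcd(42, 133) = 7, gcd(49, 133) = 7, gcd(56, 133) = 7, gcd(57, 133) = 19, gcd(63, 133) = 7, gcd(70, 133) = 7, gcd(76, 133) = 19, gcd(77, 133) = 7, gcd(84, 133) = 7, gcd(91, 133) = 7, gcd(95, 133) = 19, gcd(98, 133) = 7, gcd(105, 133) = 7, gcd(112, 133) = 7, gcd(114, 133) = 19, gcd(119, 133) = 7, gcd(126, 133) = 7.
All other a ∈ {1, ..., 132} have gcd(a, 133) = 1 and are units. So the nonzero zero-divisors are exactly the 24 values of a appearing in this scan.

Final answer: nonzero zero-divisors of Z/133Z = {7, 14, 19, 21, 28, 35, 38, 42, 49, 56, 57, 63, 70, 76, 77, 84, 91, 95, 98, 105, 112, 114, 119, 126}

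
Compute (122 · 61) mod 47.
16

Reduce the factors first: 122 ≡ 28, 61 ≡ 14 (mod 47), so 122 · 61 ≡ 28 · 14 (mod 47). 28 · 14 = 392. Dividing by 47: 392 = 8·47 + 16. So (122 · 61) mod 47 = 16.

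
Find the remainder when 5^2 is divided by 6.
1

Use repeated squaring. Binary(2) = 10. Walk through the bits of the exponent 2 left-to-right: at each bit after the leading one, square the running value, then multiply by 5 if the bit is 1 (always reducing mod 6):
  bit 1 = 1 (leading): start with 5.
  bit 2 = 0: square 5^2 = 25 ≡ 1 (mod 6).
Final value: 5^2 ≡ 1 (mod 6).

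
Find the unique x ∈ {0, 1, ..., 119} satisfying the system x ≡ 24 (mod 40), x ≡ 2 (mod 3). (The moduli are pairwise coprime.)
x ≡ 104 (mod 120); the representative in [0, 120) is 104

The moduli 40, 3 are pairwise coprime, so by the CRT there is a unique solution mod 40·3 = 120.
Solve by successive substitution. Start with x ≡ 24 (mod 40).
  Combine with x ≡ 2 (mod 3): write x = 24 + 40·t and require 24 + 40·t ≡ 2 (mod 3), i.e. 40·t ≡ 2 − 24 ≡ 2 (mod 3). Since 40^(−1) ≡ 1 (mod 3) (40 ≡ 1 (mod 3)), t ≡ 1·2 ≡ 2 (mod 3). So x ≡ 24 + 40·2 = 104 (mod 120).
Unique solution in [0, 120): x = 104.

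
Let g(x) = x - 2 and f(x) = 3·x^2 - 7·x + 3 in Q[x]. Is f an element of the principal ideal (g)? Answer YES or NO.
NO

In Q[x] the ideal (g) consists of all multiples of g, so f ∈ (g) iff g | f, i.e. iff the remainder of f on division by g is 0. Divide f by g (g is monic, so eliminate the leading term of the running remainder at each step):
  leading term 3·x^2: subtract (3·x)·g(x) = 3·x^2 - 6·x, leaving 3 - x
  leading term -x: subtract (-1)·g(x) = 2 - x, leaving 1
The remainder r(x) = 1 ≠ 0 (and deg r < deg g), so g ∤ f, i.e. f ∉ (g).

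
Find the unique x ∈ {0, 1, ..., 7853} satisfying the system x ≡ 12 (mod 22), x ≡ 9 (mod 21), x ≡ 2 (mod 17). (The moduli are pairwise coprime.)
x ≡ 5952 (mod 7854); the representative in [0, 7854) is 5952

The moduli 22, 21, 17 are pairwise coprime, so by the CRT there is a unique solution mod 22·21·17 = 7854.
Solve by successive substitution. Start with x ≡ 12 (mod 22).
  Combine with x ≡ 9 (mod 21): write x = 12 + 22·t and require 12 + 22·t ≡ 9 (mod 21), i.e. 22·t ≡ 9 − 12 ≡ 18 (mod 21). Since 22^(−1) ≡ 1 (mod 21) (22 ≡ 1 (mod 21)), t ≡ 1·18 ≡ 18 (mod 21). So x ≡ 12 + 22·18 = 408 (mod 462).
  Combine with x ≡ 2 (mod 17): write x = 408 + 462·t and require 408 + 462·t ≡ 2 (mod 17), i.e. 462·t ≡ 2 − 408 ≡ 2 (mod 17). Since 462^(−1) ≡ 6 (mod 17) (462 ≡ 3 (mod 17)), t ≡ 6·2 ≡ 12 (mod 17). So x ≡ 408 + 462·12 = 5952 (mod 7854).
Unique solution in [0, 7854): x = 5952.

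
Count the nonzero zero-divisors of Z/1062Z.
Z/1062Z has 713 nonzero zero-divisors

In Z/1062Z each nonzero element is either a unit (gcd with 1062 is 1) or a zero-divisor (gcd > 1). The number of units is φ(1062): factorise 1062 = 2 · 3^2 · 59, so φ(1062) = (2 − 1) · (3^2 − 3^1) · (59 − 1) = 1 · 6 · 58 = 348. The nonzero elements number 1062 − 1 = 1061. Hence the nonzero zero-divisors number 1061 − 348 = 713.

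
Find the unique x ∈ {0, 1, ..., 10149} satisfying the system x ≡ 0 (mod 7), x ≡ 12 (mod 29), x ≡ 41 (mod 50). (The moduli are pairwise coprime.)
The moduli 7, 29, 50 are pairwise coprime, so by the CRT there is a unique solution mod 7·29·50 = 10150.
Solve by successive substitution. Start with x ≡ 0 (mod 7).
  Combine with x ≡ 12 (mod 29): write x = 7·t and require 7·t ≡ 12 (mod 29). Since 7^(−1) ≡ 25 (mod 29), t ≡ 25·12 ≡ 10 (mod 29). So x ≡ 7·10 = 70 (mod 203).
  Combine with x ≡ 41 (mod 50): write x = 70 + 203·t and require 70 + 203·t ≡ 41 (mod 50), i.e. 203·t ≡ 41 − 70 ≡ 21 (mod 50). Since 203^(−1) ≡ 17 (mod 50) (203 ≡ 3 (mod 50)), t ≡ 17·21 ≡ 7 (mod 50). So x ≡ 70 + 203·7 = 1491 (mod 10150).
Unique solution in [0, 10150): x = 1491.

Final answer: x ≡ 1491 (mod 10150); the representative in [0, 10150) is 1491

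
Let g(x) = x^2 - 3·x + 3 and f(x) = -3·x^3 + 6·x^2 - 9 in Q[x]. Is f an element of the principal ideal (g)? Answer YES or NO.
In Q[x] the ideal (g) consists of all multiples of g, so f ∈ (g) iff g | f, i.e. iff the remainder of f on division by g is 0. Divide f by g (g is monic, so eliminate the leading term of the running remainder at each step):
  leading term -3·x^3: subtract (-3·x)·g(x) = -3·x^3 + 9·x^2 - 9·x, leaving -3·x^2 + 9·x - 9
  leading term -3·x^2: subtract (-3)·g(x) = -3·x^2 + 9·x - 9, leaving 0
The remainder is 0, so f(x) = g(x) · h(x) with h(x) = -3·x - 3. Hence g | f, i.e. f ∈ (g).

Final answer: YES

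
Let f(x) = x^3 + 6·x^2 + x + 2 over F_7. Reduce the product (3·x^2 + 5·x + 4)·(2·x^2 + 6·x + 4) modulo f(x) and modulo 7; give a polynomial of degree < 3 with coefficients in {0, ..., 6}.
a · b ≡ x^2 + 5·x + 4 (mod f(x))

Multiply as integer polynomials: a · b = 6·x^4 + 28·x^3 + 50·x^2 + 44·x + 16. Reducing coefficients mod 7: a · b ≡ 6·x^4 + x^2 + 2·x + 2. Now divide by f(x) = x^3 + 6·x^2 + x + 2 in F_7[x], eliminating the leading term at each step:
  leading term 6·x^4: subtract (6·x)·f(x) = 6·x^4 + x^3 + 6·x^2 + 5·x, leaving 6·x^3 + 2·x^2 + 4·x + 2 (coefficients mod 7)
  leading term 6·x^3: subtract (6)·f(x) = 6·x^3 + x^2 + 6·x + 5, leaving x^2 + 5·x + 4 (coefficients mod 7)
The degree is now < 3, so this is the remainder. Hence a · b ≡ x^2 + 5·x + 4 in F_7[x]/(f).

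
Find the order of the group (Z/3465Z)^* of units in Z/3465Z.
(Z/3465Z)^* consists of the classes a with gcd(a, 3465) = 1, so its order is φ(3465). φ is multiplicative, with φ(p^e) = p^e − p^(e−1). Factorise 3465 = 3^2 · 5 · 7 · 11. Then
  φ(3465) = (3^2 − 3^1) · (5 − 1) · (7 − 1) · (11 − 1) = 6 · 4 · 6 · 10 = 1440.
Thus |(Z/3465Z)^*| = 1440.

Final answer: |(Z/3465Z)^*| = 1440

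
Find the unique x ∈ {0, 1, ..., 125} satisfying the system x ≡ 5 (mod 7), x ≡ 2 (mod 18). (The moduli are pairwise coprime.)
x ≡ 110 (mod 126); the representative in [0, 126) is 110

The moduli 7, 18 are pairwise coprime, so by the CRT there is a unique solution mod 7·18 = 126.
Solve by successive substitution. Start with x ≡ 5 (mod 7).
  Combine with x ≡ 2 (mod 18): write x = 5 + 7·t and require 5 + 7·t ≡ 2 (mod 18), i.e. 7·t ≡ 2 − 5 ≡ 15 (mod 18). Since 7^(−1) ≡ 13 (mod 18), t ≡ 13·15 ≡ 15 (mod 18). So x ≡ 5 + 7·15 = 110 (mod 126).
Unique solution in [0, 126): x = 110.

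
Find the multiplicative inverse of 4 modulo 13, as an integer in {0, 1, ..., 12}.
4^(−1) ≡ 10 (mod 13)

Apply the extended Euclidean algorithm to (13, 4), tracking rows (r, s, t) with s·13 + t·4 = r. Each division r_prev = q·r_cur + r_new produces the new row as (previous row) − q·(current row):
  row A: (13, 1, 0)   [1·13 + 0·4 = 13]
  row B: (4, 0, 1)   [0·13 + 1·4 = 4]
  13 = 3·4 + 1   → row C = row A − 3·row B = (1, 1, −3)   [check: 1·13 − 3·4 = 1]
  4 = 4·1 + 0   → remainder 0, stop. gcd = 1 (last nonzero row C).
The gcd is 1, so 4 is invertible mod 13. The last nonzero row gives 1·13 − 3·4 = 1, so t = −3. So 4^(−1) ≡ −3 ≡ 10 (mod 13). Verify: 4 · 10 = 40 ≡ 1 (mod 13). ✓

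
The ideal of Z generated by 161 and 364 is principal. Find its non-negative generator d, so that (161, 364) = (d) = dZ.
In the PID Z, (a, b) is generated by gcd(a, b). Compute gcd(364, 161) with the extended Euclidean algorithm, tracking rows (r, s, t) with s·364 + t·161 = r:
  row A: (364, 1, 0)   [1·364 + 0·161 = 364]
  row B: (161, 0, 1)   [0·364 + 1·161 = 161]
  364 = 2·161 + 42   → row C = row A − 2·row B = (42, 1, −2)   [check: 1·364 − 2·161 = 42]
  161 = 3·42 + 35   → row D = row B − 3·row C = (35, −3, 7)   [check: −3·364 + 7·161 = 35]
  42 = 1·35 + 7   → row E = row C − 1·row D = (7, 4, −9)   [check: 4·364 − 9·161 = 7]
  35 = 5·7 + 0   → remainder 0, stop. gcd = 7 (last nonzero row E).
So gcd(161, 364) = 7, with Bézout identity 4·364 − 9·161 = 7. Containment (⊇): the Bézout identity exhibits 7 as an element of (161, 364), giving (7) ⊆ (161, 364). Containment (⊆): since 7 | 161 and 7 | 364 (161 = 7·23, 364 = 7·52), every Z-linear combination of 161 and 364 is divisible by 7, so (161, 364) ⊆ (7). Therefore (161, 364) = (7), d = 7.

Final answer: (161, 364) = (7); d = 7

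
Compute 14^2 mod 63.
Use repeated squaring. Binary(2) = 10. Walk through the bits of the exponent 2 left-to-right: at each bit after the leading one, square the running value, then multiply by 14 if the bit is 1 (always reducing mod 63):
  bit 1 = 1 (leading): start with 14.
  bit 2 = 0: square 14^2 = 196 ≡ 7 (mod 63).
Final value: 14^2 ≡ 7 (mod 63).

Final answer: 7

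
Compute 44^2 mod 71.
Use repeated squaring. Binary(2) = 10. Walk through the bits of the exponent 2 left-to-right: at each bit after the leading one, square the running value, then multiply by 44 if the bit is 1 (always reducing mod 71):
  bit 1 = 1 (leading): start with 44.
  bit 2 = 0: square 44^2 = 1936 ≡ 19 (mod 71).
Final value: 44^2 ≡ 19 (mod 71).

Final answer: 19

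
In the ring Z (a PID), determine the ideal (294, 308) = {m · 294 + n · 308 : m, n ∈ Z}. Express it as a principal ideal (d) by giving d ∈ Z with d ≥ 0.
(294, 308) = (14); d = 14

In the PID Z, (a, b) is generated by gcd(a, b). Compute gcd(308, 294) with the extended Euclidean algorithm, tracking rows (r, s, t) with s·308 + t·294 = r:
  row A: (308, 1, 0)   [1·308 + 0·294 = 308]
  row B: (294, 0, 1)   [0·308 + 1·294 = 294]
  308 = 1·294 + 14   → row C = row A − 1·row B = (14, 1, −1)   [check: 1·308 − 1·294 = 14]
  294 = 21·14 + 0   → remainder 0, stop. gcd = 14 (last nonzero row C).
So gcd(294, 308) = 14, with Bézout identity 1·308 − 1·294 = 14. Containment (⊇): the Bézout identity exhibits 14 as an element of (294, 308), giving (14) ⊆ (294, 308). Containment (⊆): since 14 | 294 and 14 | 308 (294 = 14·21, 308 = 14·22), every Z-linear combination of 294 and 308 is divisible by 14, so (294, 308) ⊆ (14). Therefore (294, 308) = (14), d = 14.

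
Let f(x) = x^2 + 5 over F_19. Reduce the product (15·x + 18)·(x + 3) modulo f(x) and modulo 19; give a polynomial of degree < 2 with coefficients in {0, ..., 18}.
Multiply as integer polynomials: a · b = 15·x^2 + 63·x + 54. Reducing coefficients mod 19: a · b ≡ 15·x^2 + 6·x + 16. Now divide by f(x) = x^2 + 5 in F_19[x], eliminating the leading term at each step:
  leading term 15·x^2: subtract (15)·f(x) = 15·x^2 + 18, leaving 6·x + 17 (coefficients mod 19)
The degree is now < 2, so this is the remainder. Hence a · b ≡ 6·x + 17 in F_19[x]/(f).

Final answer: a · b ≡ 6·x + 17 (mod f(x))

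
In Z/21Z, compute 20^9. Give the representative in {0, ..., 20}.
Use repeated squaring. Binary(9) = 1001. Walk through the bits of the exponent 9 left-to-right: at each bit after the leading one, square the running value, then multiply by 20 if the bit is 1 (always reducing mod 21):
  bit 1 = 1 (leading): start with 20.
  bit 2 = 0: square 20^2 = 400 ≡ 1 (mod 21).
  bit 3 = 0: square 1^2 = 1 (mod 21).
  bit 4 = 1: square 1^2 = 1; bit is 1, so multiply 1·20 = 20 (mod 21).
Final value: 20^9 ≡ 20 (mod 21).

Final answer: 20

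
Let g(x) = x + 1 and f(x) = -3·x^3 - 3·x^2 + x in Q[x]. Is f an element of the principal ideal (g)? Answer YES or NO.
NO

In Q[x] the ideal (g) consists of all multiples of g, so f ∈ (g) iff g | f, i.e. iff the remainder of f on division by g is 0. Divide f by g (g is monic, so eliminate the leading term of the running remainder at each step):
  leading term -3·x^3: subtract (-3·x^2)·g(x) = -3·x^3 - 3·x^2, leaving x
  leading term x: subtract (1)·g(x) = x + 1, leaving -1
The remainder r(x) = -1 ≠ 0 (and deg r < deg g), so g ∤ f, i.e. f ∉ (g).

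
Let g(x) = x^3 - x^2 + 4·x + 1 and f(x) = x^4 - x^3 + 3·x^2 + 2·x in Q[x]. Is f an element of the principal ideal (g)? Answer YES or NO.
NO

In Q[x] the ideal (g) consists of all multiples of g, so f ∈ (g) iff g | f, i.e. iff the remainder of f on division by g is 0. Divide f by g (g is monic, so eliminate the leading term of the running remainder at each step):
  leading term x^4: subtract (x)·g(x) = x^4 - x^3 + 4·x^2 + x, leaving -x^2 + x
The remainder r(x) = -x^2 + x ≠ 0 (and deg r < deg g), so g ∤ f, i.e. f ∉ (g).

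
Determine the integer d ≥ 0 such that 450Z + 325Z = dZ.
(450, 325) = (25); d = 25

In the PID Z, (a, b) is generated by gcd(a, b). Compute gcd(450, 325) with the extended Euclidean algorithm, tracking rows (r, s, t) with s·450 + t·325 = r:
  row A: (450, 1, 0)   [1·450 + 0·325 = 450]
  row B: (325, 0, 1)   [0·450 + 1·325 = 325]
  450 = 1·325 + 125   → row C = row A − 1·row B = (125, 1, −1)   [check: 1·450 − 1·325 = 125]
  325 = 2·125 + 75   → row D = row B − 2·row C = (75, −2, 3)   [check: −2·450 + 3·325 = 75]
  125 = 1·75 + 50   → row E = row C − 1·row D = (50, 3, −4)   [check: 3·450 − 4·325 = 50]
  75 = 1·50 + 25   → row F = row D − 1·row E = (25, −5, 7)   [check: −5·450 + 7·325 = 25]
  50 = 2·25 + 0   → remainder 0, stop. gcd = 25 (last nonzero row F).
So gcd(450, 325) = 25, with Bézout identity −5·450 + 7·325 = 25. Containment (⊇): the Bézout identity exhibits 25 as an element of (450, 325), giving (25) ⊆ (450, 325). Containment (⊆): since 25 | 450 and 25 | 325 (450 = 25·18, 325 = 25·13), every Z-linear combination of 450 and 325 is divisible by 25, so (450, 325) ⊆ (25). Therefore (450, 325) = (25), d = 25.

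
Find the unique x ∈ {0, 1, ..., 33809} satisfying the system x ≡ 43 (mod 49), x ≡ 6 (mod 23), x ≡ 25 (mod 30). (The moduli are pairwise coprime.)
The moduli 49, 23, 30 are pairwise coprime, so by the CRT there is a unique solution mod 49·23·30 = 33810.
Solve by successive substitution. Start with x ≡ 43 (mod 49).
  Combine with x ≡ 6 (mod 23): write x = 43 + 49·t and require 43 + 49·t ≡ 6 (mod 23), i.e. 49·t ≡ 6 − 43 ≡ 9 (mod 23). Since 49^(−1) ≡ 8 (mod 23) (49 ≡ 3 (mod 23)), t ≡ 8·9 ≡ 3 (mod 23). So x ≡ 43 + 49·3 = 190 (mod 1127).
  Combine with x ≡ 25 (mod 30): write x = 190 + 1127·t and require 190 + 1127·t ≡ 25 (mod 30), i.e. 1127·t ≡ 25 − 190 ≡ 15 (mod 30). Since 1127^(−1) ≡ 23 (mod 30) (1127 ≡ 17 (mod 30)), t ≡ 23·15 ≡ 15 (mod 30). So x ≡ 190 + 1127·15 = 17095 (mod 33810).
Unique solution in [0, 33810): x = 17095.

Final answer: x ≡ 17095 (mod 33810); the representative in [0, 33810) is 17095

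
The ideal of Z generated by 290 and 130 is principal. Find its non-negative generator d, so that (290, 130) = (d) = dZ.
(290, 130) = (10); d = 10

In the PID Z, (a, b) is generated by gcd(a, b). Compute gcd(290, 130) with the extended Euclidean algorithm, tracking rows (r, s, t) with s·290 + t·130 = r:
  row A: (290, 1, 0)   [1·290 + 0·130 = 290]
  row B: (130, 0, 1)   [0·290 + 1·130 = 130]
  290 = 2·130 + 30   → row C = row A − 2·row B = (30, 1, −2)   [check: 1·290 − 2·130 = 30]
  130 = 4·30 + 10   → row D = row B − 4·row C = (10, −4, 9)   [check: −4·290 + 9·130 = 10]
  30 = 3·10 + 0   → remainder 0, stop. gcd = 10 (last nonzero row D).
So gcd(290, 130) = 10, with Bézout identity −4·290 + 9·130 = 10. Containment (⊇): the Bézout identity exhibits 10 as an element of (290, 130), giving (10) ⊆ (290, 130). Containment (⊆): since 10 | 290 and 10 | 130 (290 = 10·29, 130 = 10·13), every Z-linear combination of 290 and 130 is divisible by 10, so (290, 130) ⊆ (10). Therefore (290, 130) = (10), d = 10.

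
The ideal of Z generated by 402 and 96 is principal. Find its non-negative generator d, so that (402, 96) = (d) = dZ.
In the PID Z, (a, b) is generated by gcd(a, b). Compute gcd(402, 96) with the extended Euclidean algorithm, tracking rows (r, s, t) with s·402 + t·96 = r:
  row A: (402, 1, 0)   [1·402 + 0·96 = 402]
  row B: (96, 0, 1)   [0·402 + 1·96 = 96]
  402 = 4·96 + 18   → row C = row A − 4·row B = (18, 1, −4)   [check: 1·402 − 4·96 = 18]
  96 = 5·18 + 6   → row D = row B − 5·row C = (6, −5, 21)   [check: −5·402 + 21·96 = 6]
  18 = 3·6 + 0   → remainder 0, stop. gcd = 6 (last nonzero row D).
So gcd(402, 96) = 6, with Bézout identity −5·402 + 21·96 = 6. Containment (⊇): the Bézout identity exhibits 6 as an element of (402, 96), giving (6) ⊆ (402, 96). Containment (⊆): since 6 | 402 and 6 | 96 (402 = 6·67, 96 = 6·16), every Z-linear combination of 402 and 96 is divisible by 6, so (402, 96) ⊆ (6). Therefore (402, 96) = (6), d = 6.

Final answer: (402, 96) = (6); d = 6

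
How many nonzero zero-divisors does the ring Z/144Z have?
In Z/144Z each nonzero element is either a unit (gcd with 144 is 1) or a zero-divisor (gcd > 1). The number of units is φ(144): factorise 144 = 2^4 · 3^2, so φ(144) = (2^4 − 2^3) · (3^2 − 3^1) = 8 · 6 = 48. The nonzero elements number 144 − 1 = 143. Hence the nonzero zero-divisors number 143 − 48 = 95.

Final answer: Z/144Z has 95 nonzero zero-divisors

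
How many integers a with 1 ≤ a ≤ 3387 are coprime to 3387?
2256

The number of a ∈ {1, ..., 3387} with gcd(a, 3387) = 1 is by definition Euler's totient φ(3387). φ is multiplicative, with φ(p^e) = p^e − p^(e−1). Factorise 3387 = 3 · 1129. Then
  φ(3387) = (3 − 1) · (1129 − 1) = 2 · 1128 = 2256.
So there are 2256 such integers.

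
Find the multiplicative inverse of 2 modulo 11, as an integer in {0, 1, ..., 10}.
2^(−1) ≡ 6 (mod 11)

Apply the extended Euclidean algorithm to (11, 2), tracking rows (r, s, t) with s·11 + t·2 = r. Each division r_prev = q·r_cur + r_new produces the new row as (previous row) − q·(current row):
  row A: (11, 1, 0)   [1·11 + 0·2 = 11]
  row B: (2, 0, 1)   [0·11 + 1·2 = 2]
  11 = 5·2 + 1   → row C = row A − 5·row B = (1, 1, −5)   [check: 1·11 − 5·2 = 1]
  2 = 2·1 + 0   → remainder 0, stop. gcd = 1 (last nonzero row C).
The gcd is 1, so 2 is invertible mod 11. The last nonzero row gives 1·11 − 5·2 = 1, so t = −5. So 2^(−1) ≡ −5 ≡ 6 (mod 11). Verify: 2 · 6 = 12 ≡ 1 (mod 11). ✓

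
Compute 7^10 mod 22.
Use repeated squaring. Binary(10) = 1010. Walk through the bits of the exponent 10 left-to-right: at each bit after the leading one, square the running value, then multiply by 7 if the bit is 1 (always reducing mod 22):
  bit 1 = 1 (leading): start with 7.
  bit 2 = 0: square 7^2 = 49 ≡ 5 (mod 22).
  bit 3 = 1: square 5^2 = 25 ≡ 3; bit is 1, so multiply 3·7 = 21 (mod 22).
  bit 4 = 0: square 21^2 = 441 ≡ 1 (mod 22).
Final value: 7^10 ≡ 1 (mod 22).

Final answer: 1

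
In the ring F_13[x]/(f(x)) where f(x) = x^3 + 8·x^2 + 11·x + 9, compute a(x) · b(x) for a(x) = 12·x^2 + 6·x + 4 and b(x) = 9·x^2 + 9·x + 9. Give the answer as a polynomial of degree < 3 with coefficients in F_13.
Multiply as integer polynomials: a · b = 108·x^4 + 162·x^3 + 198·x^2 + 90·x + 36. Reducing coefficients mod 13: a · b ≡ 4·x^4 + 6·x^3 + 3·x^2 + 12·x + 10. Now divide by f(x) = x^3 + 8·x^2 + 11·x + 9 in F_13[x], eliminating the leading term at each step:
  leading term 4·x^4: subtract (4·x)·f(x) = 4·x^4 + 6·x^3 + 5·x^2 + 10·x, leaving 11·x^2 + 2·x + 10 (coefficients mod 13)
The degree is now < 3, so this is the remainder. Hence a · b ≡ 11·x^2 + 2·x + 10 in F_13[x]/(f).

Final answer: a · b ≡ 11·x^2 + 2·x + 10 (mod f(x))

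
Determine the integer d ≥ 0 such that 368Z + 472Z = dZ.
(368, 472) = (8); d = 8

In the PID Z, (a, b) is generated by gcd(a, b). Compute gcd(472, 368) with the extended Euclidean algorithm, tracking rows (r, s, t) with s·472 + t·368 = r:
  row A: (472, 1, 0)   [1·472 + 0·368 = 472]
  row B: (368, 0, 1)   [0·472 + 1·368 = 368]
  472 = 1·368 + 104   → row C = row A − 1·row B = (104, 1, −1)   [check: 1·472 − 1·368 = 104]
  368 = 3·104 + 56   → row D = row B − 3·row C = (56, −3, 4)   [check: −3·472 + 4·368 = 56]
  104 = 1·56 + 48   → row E = row C − 1·row D = (48, 4, −5)   [check: 4·472 − 5·368 = 48]
  56 = 1·48 + 8   → row F = row D − 1·row E = (8, −7, 9)   [check: −7·472 + 9·368 = 8]
  48 = 6·8 + 0   → remainder 0, stop. gcd = 8 (last nonzero row F).
So gcd(368, 472) = 8, with Bézout identity −7·472 + 9·368 = 8. Containment (⊇): the Bézout identity exhibits 8 as an element of (368, 472), giving (8) ⊆ (368, 472). Containment (⊆): since 8 | 368 and 8 | 472 (368 = 8·46, 472 = 8·59), every Z-linear combination of 368 and 472 is divisible by 8, so (368, 472) ⊆ (8). Therefore (368, 472) = (8), d = 8.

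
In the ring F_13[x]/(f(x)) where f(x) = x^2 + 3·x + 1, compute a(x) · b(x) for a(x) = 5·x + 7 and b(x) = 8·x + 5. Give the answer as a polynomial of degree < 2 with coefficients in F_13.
a · b ≡ 8 (mod f(x))

Multiply as integer polynomials: a · b = 40·x^2 + 81·x + 35. Reducing coefficients mod 13: a · b ≡ x^2 + 3·x + 9. Now divide by f(x) = x^2 + 3·x + 1 in F_13[x], eliminating the leading term at each step:
  leading term x^2: subtract (1)·f(x) = x^2 + 3·x + 1, leaving 8 (coefficients mod 13)
The degree is now < 2, so this is the remainder. Hence a · b ≡ 8 in F_13[x]/(f).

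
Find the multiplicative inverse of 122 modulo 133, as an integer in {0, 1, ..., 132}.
Apply the extended Euclidean algorithm to (133, 122), tracking rows (r, s, t) with s·133 + t·122 = r. Each division r_prev = q·r_cur + r_new produces the new row as (previous row) − q·(current row):
  row A: (133, 1, 0)   [1·133 + 0·122 = 133]
  row B: (122, 0, 1)   [0·133 + 1·122 = 122]
  133 = 1·122 + 11   → row C = row A − 1·row B = (11, 1, −1)   [check: 1·133 − 1·122 = 11]
  122 = 11·11 + 1   → row D = row B − 11·row C = (1, −11, 12)   [check: −11·133 + 12·122 = 1]
  11 = 11·1 + 0   → remainder 0, stop. gcd = 1 (last nonzero row D).
The gcd is 1, so 122 is invertible mod 133. The last nonzero row gives −11·133 + 12·122 = 1, so t = 12. So 122^(−1) ≡ 12 (mod 133). Verify: 122 · 12 = 1464 ≡ 1 (mod 133). ✓

Final answer: 122^(−1) ≡ 12 (mod 133)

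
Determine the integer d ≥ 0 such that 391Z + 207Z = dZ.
(391, 207) = (23); d = 23

In the PID Z, (a, b) is generated by gcd(a, b). Compute gcd(391, 207) with the extended Euclidean algorithm, tracking rows (r, s, t) with s·391 + t·207 = r:
  row A: (391, 1, 0)   [1·391 + 0·207 = 391]
  row B: (207, 0, 1)   [0·391 + 1·207 = 207]
  391 = 1·207 + 184   → row C = row A − 1·row B = (184, 1, −1)   [check: 1·391 − 1·207 = 184]
  207 = 1·184 + 23   → row D = row B − 1·row C = (23, −1, 2)   [check: −1·391 + 2·207 = 23]
  184 = 8·23 + 0   → remainder 0, stop. gcd = 23 (last nonzero row D).
So gcd(391, 207) = 23, with Bézout identity −1·391 + 2·207 = 23. Containment (⊇): the Bézout identity exhibits 23 as an element of (391, 207), giving (23) ⊆ (391, 207). Containment (⊆): since 23 | 391 and 23 | 207 (391 = 23·17, 207 = 23·9), every Z-linear combination of 391 and 207 is divisible by 23, so (391, 207) ⊆ (23). Therefore (391, 207) = (23), d = 23.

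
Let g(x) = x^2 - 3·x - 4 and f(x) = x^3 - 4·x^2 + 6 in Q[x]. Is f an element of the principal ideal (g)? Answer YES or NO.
In Q[x] the ideal (g) consists of all multiples of g, so f ∈ (g) iff g | f, i.e. iff the remainder of f on division by g is 0. Divide f by g (g is monic, so eliminate the leading term of the running remainder at each step):
  leading term x^3: subtract (x)·g(x) = x^3 - 3·x^2 - 4·x, leaving -x^2 + 4·x + 6
  leading term -x^2: subtract (-1)·g(x) = -x^2 + 3·x + 4, leaving x + 2
The remainder r(x) = x + 2 ≠ 0 (and deg r < deg g), so g ∤ f, i.e. f ∉ (g).

Final answer: NO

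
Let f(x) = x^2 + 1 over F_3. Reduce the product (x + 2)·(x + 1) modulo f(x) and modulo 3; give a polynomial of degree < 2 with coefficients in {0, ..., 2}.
a · b ≡ 1 (mod f(x))

Multiply as integer polynomials: a · b = x^2 + 3·x + 2. Reducing coefficients mod 3: a · b ≡ x^2 + 2. Now divide by f(x) = x^2 + 1 in F_3[x], eliminating the leading term at each step:
  leading term x^2: subtract (1)·f(x) = x^2 + 1, leaving 1 (coefficients mod 3)
The degree is now < 2, so this is the remainder. Hence a · b ≡ 1 in F_3[x]/(f).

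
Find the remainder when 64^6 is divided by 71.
2

Use repeated squaring. Binary(6) = 110. Walk through the bits of the exponent 6 left-to-right: at each bit after the leading one, square the running value, then multiply by 64 if the bit is 1 (always reducing mod 71):
  bit 1 = 1 (leading): start with 64.
  bit 2 = 1: square 64^2 = 4096 ≡ 49; bit is 1, so multiply 49·64 = 3136 ≡ 12 (mod 71).
  bit 3 = 0: square 12^2 = 144 ≡ 2 (mod 71).
Final value: 64^6 ≡ 2 (mod 71).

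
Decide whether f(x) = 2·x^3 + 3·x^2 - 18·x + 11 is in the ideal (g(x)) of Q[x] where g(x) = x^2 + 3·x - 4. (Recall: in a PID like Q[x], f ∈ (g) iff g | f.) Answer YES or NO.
In Q[x] the ideal (g) consists of all multiples of g, so f ∈ (g) iff g | f, i.e. iff the remainder of f on division by g is 0. Divide f by g (g is monic, so eliminate the leading term of the running remainder at each step):
  leading term 2·x^3: subtract (2·x)·g(x) = 2·x^3 + 6·x^2 - 8·x, leaving -3·x^2 - 10·x + 11
  leading term -3·x^2: subtract (-3)·g(x) = -3·x^2 - 9·x + 12, leaving -x - 1
The remainder r(x) = -x - 1 ≠ 0 (and deg r < deg g), so g ∤ f, i.e. f ∉ (g).

Final answer: NO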